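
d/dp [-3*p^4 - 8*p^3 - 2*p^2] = 4*p*(-3*p^2 - 6*p - 1)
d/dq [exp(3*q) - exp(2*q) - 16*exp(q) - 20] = (3*exp(2*q) - 2*exp(q) - 16)*exp(q)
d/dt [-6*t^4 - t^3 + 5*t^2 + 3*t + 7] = -24*t^3 - 3*t^2 + 10*t + 3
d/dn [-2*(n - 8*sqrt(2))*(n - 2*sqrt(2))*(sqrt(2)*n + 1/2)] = -6*sqrt(2)*n^2 + 78*n - 54*sqrt(2)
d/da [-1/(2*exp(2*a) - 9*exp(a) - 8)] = (4*exp(a) - 9)*exp(a)/(-2*exp(2*a) + 9*exp(a) + 8)^2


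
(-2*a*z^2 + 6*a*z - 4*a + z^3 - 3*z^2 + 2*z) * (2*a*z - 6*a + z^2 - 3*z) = -4*a^2*z^3 + 24*a^2*z^2 - 44*a^2*z + 24*a^2 + z^5 - 6*z^4 + 11*z^3 - 6*z^2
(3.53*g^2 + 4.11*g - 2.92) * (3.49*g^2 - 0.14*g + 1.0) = 12.3197*g^4 + 13.8497*g^3 - 7.2362*g^2 + 4.5188*g - 2.92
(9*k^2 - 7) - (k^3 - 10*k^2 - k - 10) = -k^3 + 19*k^2 + k + 3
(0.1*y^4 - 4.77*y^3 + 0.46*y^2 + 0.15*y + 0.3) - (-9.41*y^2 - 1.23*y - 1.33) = 0.1*y^4 - 4.77*y^3 + 9.87*y^2 + 1.38*y + 1.63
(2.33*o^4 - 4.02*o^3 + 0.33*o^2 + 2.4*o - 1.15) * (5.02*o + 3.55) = 11.6966*o^5 - 11.9089*o^4 - 12.6144*o^3 + 13.2195*o^2 + 2.747*o - 4.0825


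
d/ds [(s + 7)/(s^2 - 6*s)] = (-s^2 - 14*s + 42)/(s^2*(s^2 - 12*s + 36))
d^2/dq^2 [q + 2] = 0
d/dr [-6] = 0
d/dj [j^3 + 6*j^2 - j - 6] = 3*j^2 + 12*j - 1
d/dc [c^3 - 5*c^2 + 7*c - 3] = 3*c^2 - 10*c + 7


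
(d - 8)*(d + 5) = d^2 - 3*d - 40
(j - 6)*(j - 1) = j^2 - 7*j + 6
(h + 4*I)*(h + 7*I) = h^2 + 11*I*h - 28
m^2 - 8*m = m*(m - 8)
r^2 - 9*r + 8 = (r - 8)*(r - 1)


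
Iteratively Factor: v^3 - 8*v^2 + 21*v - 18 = (v - 2)*(v^2 - 6*v + 9) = (v - 3)*(v - 2)*(v - 3)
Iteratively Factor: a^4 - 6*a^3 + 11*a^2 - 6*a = (a)*(a^3 - 6*a^2 + 11*a - 6) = a*(a - 2)*(a^2 - 4*a + 3) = a*(a - 2)*(a - 1)*(a - 3)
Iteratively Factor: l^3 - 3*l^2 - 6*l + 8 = (l - 4)*(l^2 + l - 2) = (l - 4)*(l + 2)*(l - 1)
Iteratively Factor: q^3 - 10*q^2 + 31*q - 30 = (q - 5)*(q^2 - 5*q + 6) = (q - 5)*(q - 2)*(q - 3)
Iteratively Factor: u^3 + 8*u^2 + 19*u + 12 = (u + 3)*(u^2 + 5*u + 4) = (u + 1)*(u + 3)*(u + 4)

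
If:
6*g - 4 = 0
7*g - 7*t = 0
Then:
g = 2/3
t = 2/3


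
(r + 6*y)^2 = r^2 + 12*r*y + 36*y^2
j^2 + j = j*(j + 1)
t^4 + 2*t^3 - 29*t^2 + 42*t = t*(t - 3)*(t - 2)*(t + 7)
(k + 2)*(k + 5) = k^2 + 7*k + 10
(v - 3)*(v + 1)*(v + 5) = v^3 + 3*v^2 - 13*v - 15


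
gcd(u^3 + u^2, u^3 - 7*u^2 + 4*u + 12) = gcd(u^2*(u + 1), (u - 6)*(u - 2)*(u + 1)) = u + 1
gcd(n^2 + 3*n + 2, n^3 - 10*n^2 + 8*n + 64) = n + 2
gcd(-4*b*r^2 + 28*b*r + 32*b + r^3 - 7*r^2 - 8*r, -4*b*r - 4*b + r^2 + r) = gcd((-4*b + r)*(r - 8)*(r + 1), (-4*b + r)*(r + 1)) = -4*b*r - 4*b + r^2 + r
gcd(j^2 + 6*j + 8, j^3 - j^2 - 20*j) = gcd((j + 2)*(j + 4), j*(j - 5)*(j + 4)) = j + 4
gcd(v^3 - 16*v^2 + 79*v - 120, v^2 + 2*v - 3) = 1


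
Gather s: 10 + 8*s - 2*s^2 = -2*s^2 + 8*s + 10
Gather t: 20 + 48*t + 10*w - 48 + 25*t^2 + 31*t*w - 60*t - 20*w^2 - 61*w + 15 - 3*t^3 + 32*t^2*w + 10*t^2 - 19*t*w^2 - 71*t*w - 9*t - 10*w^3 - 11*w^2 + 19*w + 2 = -3*t^3 + t^2*(32*w + 35) + t*(-19*w^2 - 40*w - 21) - 10*w^3 - 31*w^2 - 32*w - 11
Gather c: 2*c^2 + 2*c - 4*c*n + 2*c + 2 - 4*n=2*c^2 + c*(4 - 4*n) - 4*n + 2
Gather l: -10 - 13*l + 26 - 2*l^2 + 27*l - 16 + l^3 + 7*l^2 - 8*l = l^3 + 5*l^2 + 6*l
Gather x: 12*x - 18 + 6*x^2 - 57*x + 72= 6*x^2 - 45*x + 54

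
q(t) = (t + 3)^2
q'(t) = 2*t + 6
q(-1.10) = 3.61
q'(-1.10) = 3.80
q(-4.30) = 1.69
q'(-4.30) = -2.60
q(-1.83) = 1.37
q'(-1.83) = 2.34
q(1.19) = 17.56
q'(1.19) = 8.38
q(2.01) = 25.10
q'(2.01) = 10.02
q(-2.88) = 0.01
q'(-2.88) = 0.24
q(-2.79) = 0.04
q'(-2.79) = 0.42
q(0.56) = 12.67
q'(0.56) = 7.12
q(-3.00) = 0.00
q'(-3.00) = 0.00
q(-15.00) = 144.00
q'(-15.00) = -24.00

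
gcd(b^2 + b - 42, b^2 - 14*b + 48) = b - 6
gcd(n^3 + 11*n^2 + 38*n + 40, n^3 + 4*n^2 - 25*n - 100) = n^2 + 9*n + 20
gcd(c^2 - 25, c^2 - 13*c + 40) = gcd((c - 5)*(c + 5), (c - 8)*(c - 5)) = c - 5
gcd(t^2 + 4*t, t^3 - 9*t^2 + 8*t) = t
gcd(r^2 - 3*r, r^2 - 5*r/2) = r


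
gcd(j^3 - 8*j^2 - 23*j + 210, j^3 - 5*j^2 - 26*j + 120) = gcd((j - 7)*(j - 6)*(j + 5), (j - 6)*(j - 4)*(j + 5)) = j^2 - j - 30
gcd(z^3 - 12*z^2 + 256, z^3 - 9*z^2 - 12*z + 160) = z^2 - 4*z - 32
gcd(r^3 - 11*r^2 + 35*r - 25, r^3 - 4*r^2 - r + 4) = r - 1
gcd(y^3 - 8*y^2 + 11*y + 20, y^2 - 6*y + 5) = y - 5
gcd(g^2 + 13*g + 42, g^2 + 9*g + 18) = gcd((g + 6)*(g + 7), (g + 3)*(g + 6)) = g + 6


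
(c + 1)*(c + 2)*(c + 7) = c^3 + 10*c^2 + 23*c + 14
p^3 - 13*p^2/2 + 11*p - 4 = (p - 4)*(p - 2)*(p - 1/2)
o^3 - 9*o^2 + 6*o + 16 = (o - 8)*(o - 2)*(o + 1)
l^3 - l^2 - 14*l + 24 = (l - 3)*(l - 2)*(l + 4)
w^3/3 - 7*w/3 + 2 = (w/3 + 1)*(w - 2)*(w - 1)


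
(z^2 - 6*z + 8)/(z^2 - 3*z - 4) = (z - 2)/(z + 1)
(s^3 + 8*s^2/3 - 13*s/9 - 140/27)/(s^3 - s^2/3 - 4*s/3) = (s^2 + 4*s + 35/9)/(s*(s + 1))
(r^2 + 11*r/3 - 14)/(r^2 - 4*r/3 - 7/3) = (r + 6)/(r + 1)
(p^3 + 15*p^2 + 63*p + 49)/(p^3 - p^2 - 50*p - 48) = (p^2 + 14*p + 49)/(p^2 - 2*p - 48)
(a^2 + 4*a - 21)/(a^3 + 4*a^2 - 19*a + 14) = (a - 3)/(a^2 - 3*a + 2)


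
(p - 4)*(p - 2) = p^2 - 6*p + 8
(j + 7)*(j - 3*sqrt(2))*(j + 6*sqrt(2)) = j^3 + 3*sqrt(2)*j^2 + 7*j^2 - 36*j + 21*sqrt(2)*j - 252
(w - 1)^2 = w^2 - 2*w + 1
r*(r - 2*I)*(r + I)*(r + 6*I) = r^4 + 5*I*r^3 + 8*r^2 + 12*I*r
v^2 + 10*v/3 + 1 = (v + 1/3)*(v + 3)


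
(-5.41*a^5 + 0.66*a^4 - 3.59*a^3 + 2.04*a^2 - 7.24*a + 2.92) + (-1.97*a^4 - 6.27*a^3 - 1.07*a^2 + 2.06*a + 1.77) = -5.41*a^5 - 1.31*a^4 - 9.86*a^3 + 0.97*a^2 - 5.18*a + 4.69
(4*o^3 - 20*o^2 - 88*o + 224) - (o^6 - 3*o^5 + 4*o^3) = -o^6 + 3*o^5 - 20*o^2 - 88*o + 224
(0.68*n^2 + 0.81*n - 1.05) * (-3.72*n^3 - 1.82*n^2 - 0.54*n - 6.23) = -2.5296*n^5 - 4.2508*n^4 + 2.0646*n^3 - 2.7628*n^2 - 4.4793*n + 6.5415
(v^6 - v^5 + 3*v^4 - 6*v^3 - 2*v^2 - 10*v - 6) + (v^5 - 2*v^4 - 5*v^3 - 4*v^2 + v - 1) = v^6 + v^4 - 11*v^3 - 6*v^2 - 9*v - 7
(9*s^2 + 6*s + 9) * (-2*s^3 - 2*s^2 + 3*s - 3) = -18*s^5 - 30*s^4 - 3*s^3 - 27*s^2 + 9*s - 27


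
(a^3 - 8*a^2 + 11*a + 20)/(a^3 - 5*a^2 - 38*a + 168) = (a^2 - 4*a - 5)/(a^2 - a - 42)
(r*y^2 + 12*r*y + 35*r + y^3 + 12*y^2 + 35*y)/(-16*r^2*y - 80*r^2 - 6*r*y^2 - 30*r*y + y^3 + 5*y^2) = (r*y + 7*r + y^2 + 7*y)/(-16*r^2 - 6*r*y + y^2)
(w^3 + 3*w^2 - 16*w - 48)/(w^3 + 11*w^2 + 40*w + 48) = (w - 4)/(w + 4)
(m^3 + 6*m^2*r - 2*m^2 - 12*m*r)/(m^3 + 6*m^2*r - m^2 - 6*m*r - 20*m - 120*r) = m*(m - 2)/(m^2 - m - 20)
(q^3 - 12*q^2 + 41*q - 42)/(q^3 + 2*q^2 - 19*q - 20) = (q^3 - 12*q^2 + 41*q - 42)/(q^3 + 2*q^2 - 19*q - 20)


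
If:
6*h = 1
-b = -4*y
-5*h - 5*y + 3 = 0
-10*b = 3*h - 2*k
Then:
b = 26/15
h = 1/6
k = 107/12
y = 13/30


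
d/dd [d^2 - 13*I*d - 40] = 2*d - 13*I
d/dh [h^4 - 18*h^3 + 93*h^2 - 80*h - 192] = 4*h^3 - 54*h^2 + 186*h - 80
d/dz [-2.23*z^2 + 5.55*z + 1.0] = 5.55 - 4.46*z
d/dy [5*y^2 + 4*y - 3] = 10*y + 4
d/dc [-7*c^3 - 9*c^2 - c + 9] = -21*c^2 - 18*c - 1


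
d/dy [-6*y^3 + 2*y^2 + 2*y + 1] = -18*y^2 + 4*y + 2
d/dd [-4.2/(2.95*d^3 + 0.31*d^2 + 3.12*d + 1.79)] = (37.17*d^2 + 2.604*d + 13.104)/(2.95*d^3 + 0.31*d^2 + 3.12*d + 1.79)^2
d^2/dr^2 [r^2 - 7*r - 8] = 2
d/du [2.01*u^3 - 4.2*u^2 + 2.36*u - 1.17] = 6.03*u^2 - 8.4*u + 2.36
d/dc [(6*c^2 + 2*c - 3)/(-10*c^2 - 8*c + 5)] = 14*(-2*c^2 - 1)/(100*c^4 + 160*c^3 - 36*c^2 - 80*c + 25)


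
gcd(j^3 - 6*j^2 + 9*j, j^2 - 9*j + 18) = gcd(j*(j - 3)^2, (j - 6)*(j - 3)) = j - 3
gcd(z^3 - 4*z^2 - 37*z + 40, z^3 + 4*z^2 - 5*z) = z^2 + 4*z - 5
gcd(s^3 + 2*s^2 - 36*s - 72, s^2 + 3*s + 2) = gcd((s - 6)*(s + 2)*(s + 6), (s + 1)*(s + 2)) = s + 2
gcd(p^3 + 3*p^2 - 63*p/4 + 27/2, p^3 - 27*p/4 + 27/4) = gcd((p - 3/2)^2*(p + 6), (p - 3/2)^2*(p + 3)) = p^2 - 3*p + 9/4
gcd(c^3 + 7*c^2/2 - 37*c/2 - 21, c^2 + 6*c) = c + 6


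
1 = 1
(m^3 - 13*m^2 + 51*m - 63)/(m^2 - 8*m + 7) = (m^2 - 6*m + 9)/(m - 1)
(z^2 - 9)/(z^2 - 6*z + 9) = (z + 3)/(z - 3)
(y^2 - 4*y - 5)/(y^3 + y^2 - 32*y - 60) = (y^2 - 4*y - 5)/(y^3 + y^2 - 32*y - 60)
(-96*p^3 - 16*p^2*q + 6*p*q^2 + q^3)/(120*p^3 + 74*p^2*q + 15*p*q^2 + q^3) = (-4*p + q)/(5*p + q)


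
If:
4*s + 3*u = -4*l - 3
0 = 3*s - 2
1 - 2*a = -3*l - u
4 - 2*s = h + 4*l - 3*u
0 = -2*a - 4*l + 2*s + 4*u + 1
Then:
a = -17/22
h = 5/33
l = -13/33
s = 2/3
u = -15/11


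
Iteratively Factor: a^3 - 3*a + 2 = (a - 1)*(a^2 + a - 2) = (a - 1)^2*(a + 2)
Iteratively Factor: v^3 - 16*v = (v)*(v^2 - 16) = v*(v - 4)*(v + 4)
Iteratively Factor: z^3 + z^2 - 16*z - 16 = (z + 4)*(z^2 - 3*z - 4) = (z - 4)*(z + 4)*(z + 1)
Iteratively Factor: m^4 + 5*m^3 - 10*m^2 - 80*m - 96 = (m - 4)*(m^3 + 9*m^2 + 26*m + 24) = (m - 4)*(m + 4)*(m^2 + 5*m + 6) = (m - 4)*(m + 2)*(m + 4)*(m + 3)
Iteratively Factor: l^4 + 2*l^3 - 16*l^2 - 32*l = (l + 2)*(l^3 - 16*l) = (l + 2)*(l + 4)*(l^2 - 4*l) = (l - 4)*(l + 2)*(l + 4)*(l)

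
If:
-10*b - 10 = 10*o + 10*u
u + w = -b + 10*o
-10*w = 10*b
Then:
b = -w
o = w/11 - 1/11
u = 10*w/11 - 10/11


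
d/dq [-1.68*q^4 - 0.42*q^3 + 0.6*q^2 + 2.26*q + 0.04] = -6.72*q^3 - 1.26*q^2 + 1.2*q + 2.26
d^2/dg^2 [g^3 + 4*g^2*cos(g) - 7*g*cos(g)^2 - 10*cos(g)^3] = -4*g^2*cos(g) - 16*g*sin(g) + 14*g*cos(2*g) + 6*g + 14*sin(2*g) + 31*cos(g)/2 + 45*cos(3*g)/2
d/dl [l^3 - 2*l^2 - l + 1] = 3*l^2 - 4*l - 1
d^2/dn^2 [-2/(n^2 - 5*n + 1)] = 4*(n^2 - 5*n - (2*n - 5)^2 + 1)/(n^2 - 5*n + 1)^3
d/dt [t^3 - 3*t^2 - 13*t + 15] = 3*t^2 - 6*t - 13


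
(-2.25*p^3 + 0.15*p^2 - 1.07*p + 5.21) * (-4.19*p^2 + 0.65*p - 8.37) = 9.4275*p^5 - 2.091*p^4 + 23.4133*p^3 - 23.7809*p^2 + 12.3424*p - 43.6077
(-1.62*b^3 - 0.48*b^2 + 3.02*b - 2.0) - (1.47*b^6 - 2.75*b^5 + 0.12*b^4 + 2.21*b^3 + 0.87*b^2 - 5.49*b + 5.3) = -1.47*b^6 + 2.75*b^5 - 0.12*b^4 - 3.83*b^3 - 1.35*b^2 + 8.51*b - 7.3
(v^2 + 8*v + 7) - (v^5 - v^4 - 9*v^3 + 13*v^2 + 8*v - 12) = -v^5 + v^4 + 9*v^3 - 12*v^2 + 19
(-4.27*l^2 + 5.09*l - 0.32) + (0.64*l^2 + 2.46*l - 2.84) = -3.63*l^2 + 7.55*l - 3.16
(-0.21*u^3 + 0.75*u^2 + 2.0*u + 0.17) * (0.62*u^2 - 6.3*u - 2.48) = -0.1302*u^5 + 1.788*u^4 - 2.9642*u^3 - 14.3546*u^2 - 6.031*u - 0.4216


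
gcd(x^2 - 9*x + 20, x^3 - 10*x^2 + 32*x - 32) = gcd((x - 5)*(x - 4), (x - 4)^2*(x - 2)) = x - 4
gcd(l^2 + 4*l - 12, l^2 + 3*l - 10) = l - 2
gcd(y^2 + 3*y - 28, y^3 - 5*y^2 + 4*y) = y - 4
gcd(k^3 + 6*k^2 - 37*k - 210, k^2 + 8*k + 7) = k + 7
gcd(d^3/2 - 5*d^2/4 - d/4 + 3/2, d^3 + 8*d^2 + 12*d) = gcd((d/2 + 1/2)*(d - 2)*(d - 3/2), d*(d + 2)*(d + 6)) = 1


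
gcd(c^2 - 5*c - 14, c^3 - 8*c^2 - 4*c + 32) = c + 2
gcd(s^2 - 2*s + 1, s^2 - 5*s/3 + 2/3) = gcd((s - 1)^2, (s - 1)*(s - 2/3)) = s - 1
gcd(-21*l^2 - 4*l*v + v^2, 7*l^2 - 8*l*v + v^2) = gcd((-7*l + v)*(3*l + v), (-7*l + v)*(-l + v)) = -7*l + v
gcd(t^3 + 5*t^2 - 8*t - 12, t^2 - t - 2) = t^2 - t - 2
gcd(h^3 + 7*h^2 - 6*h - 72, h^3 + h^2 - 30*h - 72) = h + 4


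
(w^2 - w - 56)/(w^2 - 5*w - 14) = (-w^2 + w + 56)/(-w^2 + 5*w + 14)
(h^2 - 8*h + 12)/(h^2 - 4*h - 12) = (h - 2)/(h + 2)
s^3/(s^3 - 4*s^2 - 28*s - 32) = s^3/(s^3 - 4*s^2 - 28*s - 32)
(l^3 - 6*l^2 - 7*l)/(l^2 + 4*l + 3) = l*(l - 7)/(l + 3)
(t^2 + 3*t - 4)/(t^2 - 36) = (t^2 + 3*t - 4)/(t^2 - 36)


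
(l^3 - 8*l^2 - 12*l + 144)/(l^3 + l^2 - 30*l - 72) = (l - 6)/(l + 3)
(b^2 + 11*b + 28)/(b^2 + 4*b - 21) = (b + 4)/(b - 3)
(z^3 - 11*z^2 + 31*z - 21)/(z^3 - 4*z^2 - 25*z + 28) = (z - 3)/(z + 4)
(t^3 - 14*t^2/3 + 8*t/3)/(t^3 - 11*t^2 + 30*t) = (3*t^2 - 14*t + 8)/(3*(t^2 - 11*t + 30))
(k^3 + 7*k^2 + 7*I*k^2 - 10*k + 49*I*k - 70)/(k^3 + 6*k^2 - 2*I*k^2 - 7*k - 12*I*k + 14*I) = (k^2 + 7*I*k - 10)/(k^2 - k*(1 + 2*I) + 2*I)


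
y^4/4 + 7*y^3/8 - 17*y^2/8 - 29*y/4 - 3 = (y/4 + 1)*(y - 3)*(y + 1/2)*(y + 2)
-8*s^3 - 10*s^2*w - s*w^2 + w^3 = (-4*s + w)*(s + w)*(2*s + w)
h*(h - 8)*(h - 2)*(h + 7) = h^4 - 3*h^3 - 54*h^2 + 112*h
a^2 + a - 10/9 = (a - 2/3)*(a + 5/3)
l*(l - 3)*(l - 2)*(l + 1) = l^4 - 4*l^3 + l^2 + 6*l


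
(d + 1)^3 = d^3 + 3*d^2 + 3*d + 1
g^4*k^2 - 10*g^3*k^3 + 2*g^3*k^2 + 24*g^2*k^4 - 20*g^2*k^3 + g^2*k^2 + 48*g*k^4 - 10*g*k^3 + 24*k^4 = (g - 6*k)*(g - 4*k)*(g*k + k)^2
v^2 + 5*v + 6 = (v + 2)*(v + 3)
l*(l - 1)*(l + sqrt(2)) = l^3 - l^2 + sqrt(2)*l^2 - sqrt(2)*l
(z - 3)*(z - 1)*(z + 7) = z^3 + 3*z^2 - 25*z + 21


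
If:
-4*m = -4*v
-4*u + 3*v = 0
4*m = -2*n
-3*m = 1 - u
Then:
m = -4/9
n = 8/9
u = -1/3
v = -4/9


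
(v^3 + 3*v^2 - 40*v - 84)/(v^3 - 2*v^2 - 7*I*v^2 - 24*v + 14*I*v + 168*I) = (v^2 + 9*v + 14)/(v^2 + v*(4 - 7*I) - 28*I)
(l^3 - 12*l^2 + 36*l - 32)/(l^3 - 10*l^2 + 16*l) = (l - 2)/l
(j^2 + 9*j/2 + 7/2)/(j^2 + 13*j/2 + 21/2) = (j + 1)/(j + 3)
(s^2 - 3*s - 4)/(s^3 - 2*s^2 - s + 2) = (s - 4)/(s^2 - 3*s + 2)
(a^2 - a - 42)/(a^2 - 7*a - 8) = (-a^2 + a + 42)/(-a^2 + 7*a + 8)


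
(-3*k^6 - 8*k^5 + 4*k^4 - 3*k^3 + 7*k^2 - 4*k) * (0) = 0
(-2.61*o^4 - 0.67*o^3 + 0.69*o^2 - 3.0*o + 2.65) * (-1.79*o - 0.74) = 4.6719*o^5 + 3.1307*o^4 - 0.7393*o^3 + 4.8594*o^2 - 2.5235*o - 1.961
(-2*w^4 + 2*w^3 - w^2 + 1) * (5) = -10*w^4 + 10*w^3 - 5*w^2 + 5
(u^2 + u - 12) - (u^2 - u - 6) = 2*u - 6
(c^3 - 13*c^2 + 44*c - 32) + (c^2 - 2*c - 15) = c^3 - 12*c^2 + 42*c - 47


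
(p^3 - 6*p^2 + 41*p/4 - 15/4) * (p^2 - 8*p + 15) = p^5 - 14*p^4 + 293*p^3/4 - 703*p^2/4 + 735*p/4 - 225/4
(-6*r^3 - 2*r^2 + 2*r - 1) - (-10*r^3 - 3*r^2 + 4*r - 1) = 4*r^3 + r^2 - 2*r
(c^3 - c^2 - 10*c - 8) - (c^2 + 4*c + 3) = c^3 - 2*c^2 - 14*c - 11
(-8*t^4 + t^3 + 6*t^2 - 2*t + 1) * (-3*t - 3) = 24*t^5 + 21*t^4 - 21*t^3 - 12*t^2 + 3*t - 3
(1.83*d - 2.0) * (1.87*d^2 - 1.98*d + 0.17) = 3.4221*d^3 - 7.3634*d^2 + 4.2711*d - 0.34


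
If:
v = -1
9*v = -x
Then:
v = -1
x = 9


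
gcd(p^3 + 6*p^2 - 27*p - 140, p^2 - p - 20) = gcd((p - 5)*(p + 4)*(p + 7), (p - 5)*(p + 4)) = p^2 - p - 20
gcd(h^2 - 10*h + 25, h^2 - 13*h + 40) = h - 5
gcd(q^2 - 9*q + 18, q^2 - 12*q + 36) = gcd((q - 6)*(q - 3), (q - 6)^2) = q - 6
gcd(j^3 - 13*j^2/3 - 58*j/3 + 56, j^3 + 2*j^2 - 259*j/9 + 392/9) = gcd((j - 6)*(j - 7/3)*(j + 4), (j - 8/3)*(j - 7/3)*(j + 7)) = j - 7/3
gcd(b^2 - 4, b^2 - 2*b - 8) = b + 2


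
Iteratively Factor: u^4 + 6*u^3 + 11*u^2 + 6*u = (u + 2)*(u^3 + 4*u^2 + 3*u) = (u + 1)*(u + 2)*(u^2 + 3*u) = u*(u + 1)*(u + 2)*(u + 3)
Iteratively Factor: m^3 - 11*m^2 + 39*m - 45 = (m - 5)*(m^2 - 6*m + 9) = (m - 5)*(m - 3)*(m - 3)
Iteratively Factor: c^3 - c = (c - 1)*(c^2 + c) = c*(c - 1)*(c + 1)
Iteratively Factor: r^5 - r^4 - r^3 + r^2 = (r)*(r^4 - r^3 - r^2 + r) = r*(r + 1)*(r^3 - 2*r^2 + r) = r*(r - 1)*(r + 1)*(r^2 - r) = r^2*(r - 1)*(r + 1)*(r - 1)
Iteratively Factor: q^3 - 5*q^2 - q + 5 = (q - 5)*(q^2 - 1) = (q - 5)*(q + 1)*(q - 1)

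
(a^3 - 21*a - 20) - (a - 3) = a^3 - 22*a - 17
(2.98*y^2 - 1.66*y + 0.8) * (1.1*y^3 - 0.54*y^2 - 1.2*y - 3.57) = 3.278*y^5 - 3.4352*y^4 - 1.7996*y^3 - 9.0786*y^2 + 4.9662*y - 2.856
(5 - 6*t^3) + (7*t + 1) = -6*t^3 + 7*t + 6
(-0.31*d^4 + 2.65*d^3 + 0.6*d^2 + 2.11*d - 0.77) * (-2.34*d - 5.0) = 0.7254*d^5 - 4.651*d^4 - 14.654*d^3 - 7.9374*d^2 - 8.7482*d + 3.85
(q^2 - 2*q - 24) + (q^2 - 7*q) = 2*q^2 - 9*q - 24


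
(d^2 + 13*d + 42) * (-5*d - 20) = -5*d^3 - 85*d^2 - 470*d - 840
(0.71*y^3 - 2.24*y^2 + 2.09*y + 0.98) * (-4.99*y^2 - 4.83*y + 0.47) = -3.5429*y^5 + 7.7483*y^4 + 0.723800000000001*y^3 - 16.0377*y^2 - 3.7511*y + 0.4606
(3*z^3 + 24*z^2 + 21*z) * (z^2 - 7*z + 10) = 3*z^5 + 3*z^4 - 117*z^3 + 93*z^2 + 210*z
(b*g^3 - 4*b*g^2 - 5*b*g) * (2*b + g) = 2*b^2*g^3 - 8*b^2*g^2 - 10*b^2*g + b*g^4 - 4*b*g^3 - 5*b*g^2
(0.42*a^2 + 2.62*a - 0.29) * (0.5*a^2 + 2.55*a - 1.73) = 0.21*a^4 + 2.381*a^3 + 5.8094*a^2 - 5.2721*a + 0.5017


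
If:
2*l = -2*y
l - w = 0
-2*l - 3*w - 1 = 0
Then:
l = -1/5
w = -1/5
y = 1/5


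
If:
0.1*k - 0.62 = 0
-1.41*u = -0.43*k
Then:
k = 6.20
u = 1.89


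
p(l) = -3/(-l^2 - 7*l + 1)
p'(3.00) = -0.05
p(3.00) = 0.10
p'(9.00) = 0.00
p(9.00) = 0.02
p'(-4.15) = 0.02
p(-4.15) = -0.23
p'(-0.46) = -1.14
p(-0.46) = -0.75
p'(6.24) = -0.01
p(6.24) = 0.04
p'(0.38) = -7.15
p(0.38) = 1.66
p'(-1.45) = -0.15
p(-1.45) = -0.33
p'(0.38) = -7.15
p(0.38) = 1.66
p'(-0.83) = -0.43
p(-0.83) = -0.49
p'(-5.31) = 0.11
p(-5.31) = -0.30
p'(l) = -3*(2*l + 7)/(-l^2 - 7*l + 1)^2 = 3*(-2*l - 7)/(l^2 + 7*l - 1)^2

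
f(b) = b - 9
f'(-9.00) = 1.00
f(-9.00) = -18.00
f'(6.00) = 1.00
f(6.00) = -3.00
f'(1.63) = 1.00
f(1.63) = -7.37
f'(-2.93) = 1.00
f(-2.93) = -11.93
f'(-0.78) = 1.00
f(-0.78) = -9.78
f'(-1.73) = 1.00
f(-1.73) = -10.73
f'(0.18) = 1.00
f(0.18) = -8.82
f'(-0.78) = 1.00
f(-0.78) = -9.78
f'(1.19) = 1.00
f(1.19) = -7.81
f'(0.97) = 1.00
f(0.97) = -8.03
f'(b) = 1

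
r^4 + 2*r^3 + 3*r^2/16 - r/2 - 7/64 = (r - 1/2)*(r + 1/4)*(r + 1/2)*(r + 7/4)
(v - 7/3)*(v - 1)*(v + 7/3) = v^3 - v^2 - 49*v/9 + 49/9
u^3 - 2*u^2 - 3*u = u*(u - 3)*(u + 1)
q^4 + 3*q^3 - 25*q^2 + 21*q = q*(q - 3)*(q - 1)*(q + 7)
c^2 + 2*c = c*(c + 2)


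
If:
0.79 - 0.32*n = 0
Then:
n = 2.47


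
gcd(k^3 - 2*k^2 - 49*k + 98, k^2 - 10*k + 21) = k - 7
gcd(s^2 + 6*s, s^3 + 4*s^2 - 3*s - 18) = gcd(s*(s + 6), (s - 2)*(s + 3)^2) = 1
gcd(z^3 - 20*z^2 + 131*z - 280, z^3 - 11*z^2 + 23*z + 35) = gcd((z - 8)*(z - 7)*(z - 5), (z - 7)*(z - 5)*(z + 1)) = z^2 - 12*z + 35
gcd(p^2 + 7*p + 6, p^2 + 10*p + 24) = p + 6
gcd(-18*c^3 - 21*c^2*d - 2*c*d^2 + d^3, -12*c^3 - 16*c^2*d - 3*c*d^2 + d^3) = 6*c^2 + 5*c*d - d^2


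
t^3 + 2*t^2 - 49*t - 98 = (t - 7)*(t + 2)*(t + 7)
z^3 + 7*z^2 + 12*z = z*(z + 3)*(z + 4)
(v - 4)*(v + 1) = v^2 - 3*v - 4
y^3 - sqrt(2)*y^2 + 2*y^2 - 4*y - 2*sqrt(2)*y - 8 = (y + 2)*(y - 2*sqrt(2))*(y + sqrt(2))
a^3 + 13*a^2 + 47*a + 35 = (a + 1)*(a + 5)*(a + 7)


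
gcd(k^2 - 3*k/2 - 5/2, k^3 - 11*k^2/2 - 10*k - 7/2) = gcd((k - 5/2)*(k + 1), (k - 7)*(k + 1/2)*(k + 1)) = k + 1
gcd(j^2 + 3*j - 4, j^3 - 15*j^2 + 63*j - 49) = j - 1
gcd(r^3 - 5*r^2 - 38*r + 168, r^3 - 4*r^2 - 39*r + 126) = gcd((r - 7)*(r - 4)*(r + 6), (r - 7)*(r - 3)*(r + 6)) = r^2 - r - 42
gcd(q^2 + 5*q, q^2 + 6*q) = q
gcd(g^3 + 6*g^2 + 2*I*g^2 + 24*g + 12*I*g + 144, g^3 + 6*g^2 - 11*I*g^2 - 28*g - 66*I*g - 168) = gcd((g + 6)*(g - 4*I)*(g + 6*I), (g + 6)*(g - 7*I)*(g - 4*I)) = g^2 + g*(6 - 4*I) - 24*I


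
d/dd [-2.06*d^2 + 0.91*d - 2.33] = 0.91 - 4.12*d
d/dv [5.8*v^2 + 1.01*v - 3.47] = 11.6*v + 1.01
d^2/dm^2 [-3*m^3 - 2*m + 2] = -18*m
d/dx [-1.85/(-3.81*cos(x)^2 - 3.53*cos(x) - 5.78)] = (14.097*cos(x) + 6.5305)*sin(x)/(3.81*cos(x)^2 + 3.53*cos(x) + 5.78)^2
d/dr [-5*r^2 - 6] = -10*r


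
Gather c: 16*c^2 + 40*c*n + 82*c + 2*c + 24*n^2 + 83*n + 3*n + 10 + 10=16*c^2 + c*(40*n + 84) + 24*n^2 + 86*n + 20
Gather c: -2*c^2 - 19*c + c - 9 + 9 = -2*c^2 - 18*c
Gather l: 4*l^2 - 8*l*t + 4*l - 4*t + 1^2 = 4*l^2 + l*(4 - 8*t) - 4*t + 1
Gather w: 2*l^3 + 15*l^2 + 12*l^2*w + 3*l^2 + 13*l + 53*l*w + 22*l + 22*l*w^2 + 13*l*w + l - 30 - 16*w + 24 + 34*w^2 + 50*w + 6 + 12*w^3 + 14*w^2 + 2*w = 2*l^3 + 18*l^2 + 36*l + 12*w^3 + w^2*(22*l + 48) + w*(12*l^2 + 66*l + 36)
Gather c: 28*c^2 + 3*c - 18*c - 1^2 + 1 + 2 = 28*c^2 - 15*c + 2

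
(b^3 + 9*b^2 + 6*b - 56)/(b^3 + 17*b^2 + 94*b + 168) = (b - 2)/(b + 6)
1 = 1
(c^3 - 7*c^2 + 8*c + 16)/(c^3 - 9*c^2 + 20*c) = (c^2 - 3*c - 4)/(c*(c - 5))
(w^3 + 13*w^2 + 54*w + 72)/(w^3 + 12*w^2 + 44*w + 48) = (w + 3)/(w + 2)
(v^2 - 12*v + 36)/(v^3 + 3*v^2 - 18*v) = (v^2 - 12*v + 36)/(v*(v^2 + 3*v - 18))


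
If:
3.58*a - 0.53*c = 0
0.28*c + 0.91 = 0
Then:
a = -0.48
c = -3.25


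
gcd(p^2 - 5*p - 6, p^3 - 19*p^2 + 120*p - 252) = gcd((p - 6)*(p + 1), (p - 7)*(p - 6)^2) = p - 6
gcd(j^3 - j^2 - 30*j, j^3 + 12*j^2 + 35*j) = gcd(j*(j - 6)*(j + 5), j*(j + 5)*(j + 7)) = j^2 + 5*j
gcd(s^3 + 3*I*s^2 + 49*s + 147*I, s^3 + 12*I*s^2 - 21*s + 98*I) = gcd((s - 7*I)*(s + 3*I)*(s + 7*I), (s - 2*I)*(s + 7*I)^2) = s + 7*I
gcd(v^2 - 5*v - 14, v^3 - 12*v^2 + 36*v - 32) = 1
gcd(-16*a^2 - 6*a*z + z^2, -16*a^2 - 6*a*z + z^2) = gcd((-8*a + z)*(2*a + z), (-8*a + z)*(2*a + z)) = -16*a^2 - 6*a*z + z^2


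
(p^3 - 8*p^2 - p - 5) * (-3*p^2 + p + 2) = -3*p^5 + 25*p^4 - 3*p^3 - 2*p^2 - 7*p - 10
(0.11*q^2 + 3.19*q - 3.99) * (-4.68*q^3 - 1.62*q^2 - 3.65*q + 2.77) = -0.5148*q^5 - 15.1074*q^4 + 13.1039*q^3 - 4.875*q^2 + 23.3998*q - 11.0523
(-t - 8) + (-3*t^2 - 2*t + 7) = -3*t^2 - 3*t - 1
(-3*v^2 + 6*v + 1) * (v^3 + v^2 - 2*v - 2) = -3*v^5 + 3*v^4 + 13*v^3 - 5*v^2 - 14*v - 2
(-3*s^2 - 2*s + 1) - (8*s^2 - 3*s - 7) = -11*s^2 + s + 8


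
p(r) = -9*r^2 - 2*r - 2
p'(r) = -18*r - 2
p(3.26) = -104.17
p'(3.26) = -60.68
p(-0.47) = -3.05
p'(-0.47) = 6.46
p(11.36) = -1186.17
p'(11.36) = -206.48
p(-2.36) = -47.41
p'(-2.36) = 40.48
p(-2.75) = -64.56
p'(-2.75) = 47.50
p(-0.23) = -2.02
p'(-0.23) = 2.14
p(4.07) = -159.22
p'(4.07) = -75.26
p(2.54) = -65.14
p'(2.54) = -47.72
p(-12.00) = -1274.00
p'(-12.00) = 214.00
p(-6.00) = -314.00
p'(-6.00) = 106.00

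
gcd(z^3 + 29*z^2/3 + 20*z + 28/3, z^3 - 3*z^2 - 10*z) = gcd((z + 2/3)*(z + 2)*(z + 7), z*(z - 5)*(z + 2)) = z + 2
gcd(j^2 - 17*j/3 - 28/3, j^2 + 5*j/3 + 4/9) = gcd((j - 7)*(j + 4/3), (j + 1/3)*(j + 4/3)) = j + 4/3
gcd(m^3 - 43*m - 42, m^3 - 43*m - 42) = m^3 - 43*m - 42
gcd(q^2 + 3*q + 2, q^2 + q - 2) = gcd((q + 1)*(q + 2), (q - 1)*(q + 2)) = q + 2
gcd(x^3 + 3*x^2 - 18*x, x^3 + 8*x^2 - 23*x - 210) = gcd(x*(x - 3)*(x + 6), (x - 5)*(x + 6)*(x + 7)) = x + 6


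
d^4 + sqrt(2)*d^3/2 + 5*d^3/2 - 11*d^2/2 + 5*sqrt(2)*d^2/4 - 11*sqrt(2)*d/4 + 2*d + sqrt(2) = (d - 1)*(d - 1/2)*(d + 4)*(d + sqrt(2)/2)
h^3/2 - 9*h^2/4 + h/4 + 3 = (h/2 + 1/2)*(h - 4)*(h - 3/2)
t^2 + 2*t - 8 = (t - 2)*(t + 4)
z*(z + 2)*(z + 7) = z^3 + 9*z^2 + 14*z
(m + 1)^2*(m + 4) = m^3 + 6*m^2 + 9*m + 4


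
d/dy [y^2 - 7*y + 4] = 2*y - 7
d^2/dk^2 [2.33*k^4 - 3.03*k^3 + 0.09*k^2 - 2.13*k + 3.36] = 27.96*k^2 - 18.18*k + 0.18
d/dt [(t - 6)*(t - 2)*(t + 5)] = 3*t^2 - 6*t - 28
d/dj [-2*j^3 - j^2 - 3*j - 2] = -6*j^2 - 2*j - 3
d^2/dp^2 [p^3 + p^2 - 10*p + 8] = 6*p + 2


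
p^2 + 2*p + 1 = (p + 1)^2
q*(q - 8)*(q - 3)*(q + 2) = q^4 - 9*q^3 + 2*q^2 + 48*q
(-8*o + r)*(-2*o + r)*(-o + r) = -16*o^3 + 26*o^2*r - 11*o*r^2 + r^3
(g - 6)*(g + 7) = g^2 + g - 42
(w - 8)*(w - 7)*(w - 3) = w^3 - 18*w^2 + 101*w - 168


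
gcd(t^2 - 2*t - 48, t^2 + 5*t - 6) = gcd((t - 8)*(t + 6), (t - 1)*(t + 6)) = t + 6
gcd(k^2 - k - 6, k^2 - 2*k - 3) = k - 3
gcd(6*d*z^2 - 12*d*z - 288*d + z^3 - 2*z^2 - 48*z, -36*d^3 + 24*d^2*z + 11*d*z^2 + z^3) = 6*d + z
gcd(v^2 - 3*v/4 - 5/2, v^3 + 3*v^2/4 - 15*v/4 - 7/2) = v - 2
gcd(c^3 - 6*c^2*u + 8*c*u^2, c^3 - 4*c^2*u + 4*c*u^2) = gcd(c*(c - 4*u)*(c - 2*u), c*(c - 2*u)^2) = -c^2 + 2*c*u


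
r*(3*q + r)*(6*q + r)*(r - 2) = 18*q^2*r^2 - 36*q^2*r + 9*q*r^3 - 18*q*r^2 + r^4 - 2*r^3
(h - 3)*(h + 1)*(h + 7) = h^3 + 5*h^2 - 17*h - 21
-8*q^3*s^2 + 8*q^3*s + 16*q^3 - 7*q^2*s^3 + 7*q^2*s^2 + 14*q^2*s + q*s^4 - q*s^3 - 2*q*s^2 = (-8*q + s)*(q + s)*(s - 2)*(q*s + q)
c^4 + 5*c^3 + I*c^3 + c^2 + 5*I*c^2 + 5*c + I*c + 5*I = (c + 5)*(c - I)*(c + I)^2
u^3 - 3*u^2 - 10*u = u*(u - 5)*(u + 2)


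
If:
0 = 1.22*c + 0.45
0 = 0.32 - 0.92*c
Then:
No Solution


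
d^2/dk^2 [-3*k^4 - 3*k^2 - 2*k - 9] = -36*k^2 - 6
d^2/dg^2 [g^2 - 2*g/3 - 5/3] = 2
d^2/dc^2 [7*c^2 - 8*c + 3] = 14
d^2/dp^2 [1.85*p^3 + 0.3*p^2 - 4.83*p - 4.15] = 11.1*p + 0.6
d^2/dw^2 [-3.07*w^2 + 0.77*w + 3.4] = -6.14000000000000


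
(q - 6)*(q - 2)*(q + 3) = q^3 - 5*q^2 - 12*q + 36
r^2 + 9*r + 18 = (r + 3)*(r + 6)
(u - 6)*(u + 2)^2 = u^3 - 2*u^2 - 20*u - 24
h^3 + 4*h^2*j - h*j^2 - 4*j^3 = (h - j)*(h + j)*(h + 4*j)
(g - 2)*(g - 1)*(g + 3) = g^3 - 7*g + 6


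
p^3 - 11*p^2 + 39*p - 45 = (p - 5)*(p - 3)^2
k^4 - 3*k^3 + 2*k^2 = k^2*(k - 2)*(k - 1)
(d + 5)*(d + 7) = d^2 + 12*d + 35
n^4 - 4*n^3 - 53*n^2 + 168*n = n*(n - 8)*(n - 3)*(n + 7)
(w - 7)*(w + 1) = w^2 - 6*w - 7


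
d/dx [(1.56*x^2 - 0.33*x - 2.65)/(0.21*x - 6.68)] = (0.3276*x^2 - 20.8416*x + 2.7609)/(0.0441*x^2 - 2.8056*x + 44.6224)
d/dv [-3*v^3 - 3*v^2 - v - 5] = -9*v^2 - 6*v - 1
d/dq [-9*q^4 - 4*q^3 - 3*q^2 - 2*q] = -36*q^3 - 12*q^2 - 6*q - 2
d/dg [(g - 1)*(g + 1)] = 2*g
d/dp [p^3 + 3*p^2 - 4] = 3*p*(p + 2)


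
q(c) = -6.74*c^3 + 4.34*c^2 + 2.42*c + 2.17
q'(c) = -20.22*c^2 + 8.68*c + 2.42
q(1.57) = -9.42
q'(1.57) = -33.79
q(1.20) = -0.32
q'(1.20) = -16.28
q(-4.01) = 496.86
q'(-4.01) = -357.53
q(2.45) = -64.97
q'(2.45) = -97.68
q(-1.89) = 58.60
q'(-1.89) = -86.21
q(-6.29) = 1835.96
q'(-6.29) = -852.16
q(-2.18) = 87.35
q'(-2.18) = -112.60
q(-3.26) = 273.92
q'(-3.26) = -240.77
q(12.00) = -10990.55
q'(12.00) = -2805.10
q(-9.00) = 5245.39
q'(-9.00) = -1713.52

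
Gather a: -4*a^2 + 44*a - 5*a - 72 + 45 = -4*a^2 + 39*a - 27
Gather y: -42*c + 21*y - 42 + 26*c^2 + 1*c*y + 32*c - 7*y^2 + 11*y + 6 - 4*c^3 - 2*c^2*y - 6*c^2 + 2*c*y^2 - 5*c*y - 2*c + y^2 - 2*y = -4*c^3 + 20*c^2 - 12*c + y^2*(2*c - 6) + y*(-2*c^2 - 4*c + 30) - 36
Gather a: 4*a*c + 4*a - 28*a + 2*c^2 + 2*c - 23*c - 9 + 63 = a*(4*c - 24) + 2*c^2 - 21*c + 54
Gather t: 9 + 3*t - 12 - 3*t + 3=0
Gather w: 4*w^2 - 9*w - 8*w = 4*w^2 - 17*w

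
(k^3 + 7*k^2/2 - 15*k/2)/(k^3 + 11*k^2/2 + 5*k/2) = (2*k - 3)/(2*k + 1)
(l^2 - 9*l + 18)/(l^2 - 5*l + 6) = (l - 6)/(l - 2)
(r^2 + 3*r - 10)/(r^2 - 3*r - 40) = (r - 2)/(r - 8)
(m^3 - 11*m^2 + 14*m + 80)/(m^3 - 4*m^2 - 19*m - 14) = (m^2 - 13*m + 40)/(m^2 - 6*m - 7)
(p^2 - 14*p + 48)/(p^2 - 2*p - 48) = (p - 6)/(p + 6)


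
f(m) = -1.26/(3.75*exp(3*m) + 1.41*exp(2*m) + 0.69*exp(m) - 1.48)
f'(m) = -1.26*(-11.25*exp(3*m) - 2.82*exp(2*m) - 0.69*exp(m))/(3.75*exp(3*m) + 1.41*exp(2*m) + 0.69*exp(m) - 1.48)^2 = (14.175*exp(2*m) + 3.5532*exp(m) + 0.8694)*exp(m)/(3.75*exp(3*m) + 1.41*exp(2*m) + 0.69*exp(m) - 1.48)^2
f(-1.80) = 0.96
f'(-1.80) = 0.18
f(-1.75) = 0.97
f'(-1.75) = 0.20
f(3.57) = -0.00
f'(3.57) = 0.00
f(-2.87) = 0.88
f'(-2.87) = 0.03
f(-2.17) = 0.91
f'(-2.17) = 0.09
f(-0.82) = 2.16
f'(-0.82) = 6.74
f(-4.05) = 0.86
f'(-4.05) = 0.01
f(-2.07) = 0.92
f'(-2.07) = 0.10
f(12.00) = 0.00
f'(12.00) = 0.00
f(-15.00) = 0.85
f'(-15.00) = 0.00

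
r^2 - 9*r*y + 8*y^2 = (r - 8*y)*(r - y)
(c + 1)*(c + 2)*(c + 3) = c^3 + 6*c^2 + 11*c + 6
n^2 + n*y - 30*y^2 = (n - 5*y)*(n + 6*y)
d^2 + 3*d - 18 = (d - 3)*(d + 6)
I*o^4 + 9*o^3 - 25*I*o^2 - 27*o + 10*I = (o - 5*I)*(o - 2*I)*(o - I)*(I*o + 1)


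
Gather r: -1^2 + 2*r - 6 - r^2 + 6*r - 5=-r^2 + 8*r - 12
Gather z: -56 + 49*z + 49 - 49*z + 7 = 0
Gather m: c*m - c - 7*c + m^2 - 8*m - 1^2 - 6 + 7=-8*c + m^2 + m*(c - 8)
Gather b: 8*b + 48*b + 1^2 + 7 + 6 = 56*b + 14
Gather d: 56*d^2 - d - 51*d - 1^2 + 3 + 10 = 56*d^2 - 52*d + 12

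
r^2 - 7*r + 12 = (r - 4)*(r - 3)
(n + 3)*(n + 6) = n^2 + 9*n + 18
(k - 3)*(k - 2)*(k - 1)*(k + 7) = k^4 + k^3 - 31*k^2 + 71*k - 42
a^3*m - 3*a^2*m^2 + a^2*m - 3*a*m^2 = a*(a - 3*m)*(a*m + m)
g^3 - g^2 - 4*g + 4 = (g - 2)*(g - 1)*(g + 2)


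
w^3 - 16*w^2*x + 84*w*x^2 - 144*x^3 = (w - 6*x)^2*(w - 4*x)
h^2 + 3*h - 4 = (h - 1)*(h + 4)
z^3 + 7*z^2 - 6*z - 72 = (z - 3)*(z + 4)*(z + 6)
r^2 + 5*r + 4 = (r + 1)*(r + 4)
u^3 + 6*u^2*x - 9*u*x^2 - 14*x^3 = (u - 2*x)*(u + x)*(u + 7*x)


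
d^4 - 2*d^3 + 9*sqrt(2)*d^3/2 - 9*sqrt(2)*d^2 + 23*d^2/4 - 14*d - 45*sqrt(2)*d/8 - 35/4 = (d - 5/2)*(d + 1/2)*(d + sqrt(2))*(d + 7*sqrt(2)/2)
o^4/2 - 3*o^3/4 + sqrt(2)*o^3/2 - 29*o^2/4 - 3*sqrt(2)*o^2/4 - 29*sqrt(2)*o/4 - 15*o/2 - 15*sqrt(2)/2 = (o/2 + 1)*(o - 5)*(o + 3/2)*(o + sqrt(2))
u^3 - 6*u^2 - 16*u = u*(u - 8)*(u + 2)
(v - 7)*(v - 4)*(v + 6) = v^3 - 5*v^2 - 38*v + 168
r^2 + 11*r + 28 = (r + 4)*(r + 7)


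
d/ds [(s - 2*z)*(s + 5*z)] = 2*s + 3*z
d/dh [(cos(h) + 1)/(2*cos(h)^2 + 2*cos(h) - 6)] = (cos(h)^2 + 2*cos(h) + 4)*sin(h)/(2*(cos(h)^2 + cos(h) - 3)^2)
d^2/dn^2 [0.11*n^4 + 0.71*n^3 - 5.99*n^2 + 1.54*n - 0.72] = 1.32*n^2 + 4.26*n - 11.98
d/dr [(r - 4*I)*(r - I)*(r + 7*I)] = 3*r^2 + 4*I*r + 31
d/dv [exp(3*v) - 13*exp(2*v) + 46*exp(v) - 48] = (3*exp(2*v) - 26*exp(v) + 46)*exp(v)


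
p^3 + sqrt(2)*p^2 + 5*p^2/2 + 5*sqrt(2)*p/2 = p*(p + 5/2)*(p + sqrt(2))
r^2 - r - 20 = (r - 5)*(r + 4)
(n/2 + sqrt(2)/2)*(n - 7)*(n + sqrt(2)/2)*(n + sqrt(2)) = n^4/2 - 7*n^3/2 + 5*sqrt(2)*n^3/4 - 35*sqrt(2)*n^2/4 + 2*n^2 - 14*n + sqrt(2)*n/2 - 7*sqrt(2)/2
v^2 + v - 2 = (v - 1)*(v + 2)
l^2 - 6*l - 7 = (l - 7)*(l + 1)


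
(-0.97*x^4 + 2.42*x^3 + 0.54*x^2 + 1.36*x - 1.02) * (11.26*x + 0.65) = -10.9222*x^5 + 26.6187*x^4 + 7.6534*x^3 + 15.6646*x^2 - 10.6012*x - 0.663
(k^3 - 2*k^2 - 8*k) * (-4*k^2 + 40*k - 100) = -4*k^5 + 48*k^4 - 148*k^3 - 120*k^2 + 800*k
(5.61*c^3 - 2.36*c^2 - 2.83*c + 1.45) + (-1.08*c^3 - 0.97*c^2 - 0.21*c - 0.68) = 4.53*c^3 - 3.33*c^2 - 3.04*c + 0.77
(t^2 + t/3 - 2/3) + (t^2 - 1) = 2*t^2 + t/3 - 5/3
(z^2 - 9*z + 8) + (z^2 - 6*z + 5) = 2*z^2 - 15*z + 13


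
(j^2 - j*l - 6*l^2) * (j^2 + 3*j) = j^4 - j^3*l + 3*j^3 - 6*j^2*l^2 - 3*j^2*l - 18*j*l^2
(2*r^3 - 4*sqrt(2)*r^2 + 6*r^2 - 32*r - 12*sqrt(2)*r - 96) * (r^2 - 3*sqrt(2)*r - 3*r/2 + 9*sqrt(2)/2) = 2*r^5 - 10*sqrt(2)*r^4 + 3*r^4 - 15*sqrt(2)*r^3 - 17*r^3 - 12*r^2 + 141*sqrt(2)*r^2 + 36*r + 144*sqrt(2)*r - 432*sqrt(2)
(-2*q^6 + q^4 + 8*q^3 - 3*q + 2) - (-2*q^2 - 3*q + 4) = -2*q^6 + q^4 + 8*q^3 + 2*q^2 - 2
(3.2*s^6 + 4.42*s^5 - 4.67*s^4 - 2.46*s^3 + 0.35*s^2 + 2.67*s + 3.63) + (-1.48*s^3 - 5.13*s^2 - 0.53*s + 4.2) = 3.2*s^6 + 4.42*s^5 - 4.67*s^4 - 3.94*s^3 - 4.78*s^2 + 2.14*s + 7.83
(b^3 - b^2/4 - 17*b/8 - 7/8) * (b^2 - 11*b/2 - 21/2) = b^5 - 23*b^4/4 - 45*b^3/4 + 215*b^2/16 + 217*b/8 + 147/16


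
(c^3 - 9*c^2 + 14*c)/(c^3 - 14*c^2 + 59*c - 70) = c/(c - 5)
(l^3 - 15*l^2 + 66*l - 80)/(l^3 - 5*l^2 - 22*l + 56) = (l^2 - 13*l + 40)/(l^2 - 3*l - 28)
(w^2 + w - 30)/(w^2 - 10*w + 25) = (w + 6)/(w - 5)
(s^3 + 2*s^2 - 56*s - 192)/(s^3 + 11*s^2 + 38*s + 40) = (s^2 - 2*s - 48)/(s^2 + 7*s + 10)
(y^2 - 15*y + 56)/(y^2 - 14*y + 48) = (y - 7)/(y - 6)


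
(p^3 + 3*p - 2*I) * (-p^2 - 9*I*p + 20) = -p^5 - 9*I*p^4 + 17*p^3 - 25*I*p^2 + 42*p - 40*I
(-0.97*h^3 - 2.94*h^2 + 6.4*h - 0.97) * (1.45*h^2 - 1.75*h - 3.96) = -1.4065*h^5 - 2.5655*h^4 + 18.2662*h^3 - 0.9641*h^2 - 23.6465*h + 3.8412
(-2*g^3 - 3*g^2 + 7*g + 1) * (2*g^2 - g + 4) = -4*g^5 - 4*g^4 + 9*g^3 - 17*g^2 + 27*g + 4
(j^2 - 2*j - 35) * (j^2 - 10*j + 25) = j^4 - 12*j^3 + 10*j^2 + 300*j - 875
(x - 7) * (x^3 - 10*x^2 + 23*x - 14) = x^4 - 17*x^3 + 93*x^2 - 175*x + 98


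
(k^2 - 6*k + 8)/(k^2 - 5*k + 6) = (k - 4)/(k - 3)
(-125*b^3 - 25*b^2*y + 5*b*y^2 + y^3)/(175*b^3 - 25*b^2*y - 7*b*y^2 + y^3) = (5*b + y)/(-7*b + y)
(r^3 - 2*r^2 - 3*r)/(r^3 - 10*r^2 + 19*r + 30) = r*(r - 3)/(r^2 - 11*r + 30)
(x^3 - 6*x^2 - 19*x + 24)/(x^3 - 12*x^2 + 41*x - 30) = (x^2 - 5*x - 24)/(x^2 - 11*x + 30)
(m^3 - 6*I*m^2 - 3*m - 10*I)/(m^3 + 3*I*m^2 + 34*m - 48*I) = (m^2 - 4*I*m + 5)/(m^2 + 5*I*m + 24)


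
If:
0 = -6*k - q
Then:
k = -q/6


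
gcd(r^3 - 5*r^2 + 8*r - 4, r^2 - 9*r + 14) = r - 2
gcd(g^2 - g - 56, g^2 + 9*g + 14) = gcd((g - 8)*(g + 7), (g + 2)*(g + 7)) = g + 7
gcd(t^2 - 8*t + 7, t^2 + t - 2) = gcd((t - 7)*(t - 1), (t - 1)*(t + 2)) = t - 1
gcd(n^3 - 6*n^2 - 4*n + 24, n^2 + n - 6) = n - 2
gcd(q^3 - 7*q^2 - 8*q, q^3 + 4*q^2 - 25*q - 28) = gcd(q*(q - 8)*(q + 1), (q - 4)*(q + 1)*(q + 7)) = q + 1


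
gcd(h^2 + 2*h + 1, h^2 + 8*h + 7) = h + 1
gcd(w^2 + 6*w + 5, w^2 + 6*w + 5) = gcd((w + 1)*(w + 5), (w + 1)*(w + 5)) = w^2 + 6*w + 5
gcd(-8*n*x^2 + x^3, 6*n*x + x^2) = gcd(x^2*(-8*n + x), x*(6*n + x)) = x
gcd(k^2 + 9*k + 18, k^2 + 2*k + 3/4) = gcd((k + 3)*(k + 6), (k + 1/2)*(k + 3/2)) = 1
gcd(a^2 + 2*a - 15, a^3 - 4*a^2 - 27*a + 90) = a^2 + 2*a - 15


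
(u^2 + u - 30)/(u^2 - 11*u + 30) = (u + 6)/(u - 6)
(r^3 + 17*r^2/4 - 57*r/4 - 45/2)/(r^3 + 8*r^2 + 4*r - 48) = (4*r^2 - 7*r - 15)/(4*(r^2 + 2*r - 8))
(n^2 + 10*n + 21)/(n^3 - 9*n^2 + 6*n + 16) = (n^2 + 10*n + 21)/(n^3 - 9*n^2 + 6*n + 16)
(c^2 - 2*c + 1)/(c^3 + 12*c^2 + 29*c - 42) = (c - 1)/(c^2 + 13*c + 42)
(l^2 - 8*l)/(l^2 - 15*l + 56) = l/(l - 7)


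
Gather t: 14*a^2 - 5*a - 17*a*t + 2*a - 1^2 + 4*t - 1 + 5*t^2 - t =14*a^2 - 3*a + 5*t^2 + t*(3 - 17*a) - 2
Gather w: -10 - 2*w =-2*w - 10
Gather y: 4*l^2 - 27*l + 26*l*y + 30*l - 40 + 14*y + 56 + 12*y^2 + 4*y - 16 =4*l^2 + 3*l + 12*y^2 + y*(26*l + 18)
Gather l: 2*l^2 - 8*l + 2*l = 2*l^2 - 6*l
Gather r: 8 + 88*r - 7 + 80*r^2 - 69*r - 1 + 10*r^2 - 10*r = 90*r^2 + 9*r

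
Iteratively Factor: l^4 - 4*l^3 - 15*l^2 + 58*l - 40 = (l - 2)*(l^3 - 2*l^2 - 19*l + 20) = (l - 2)*(l - 1)*(l^2 - l - 20) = (l - 5)*(l - 2)*(l - 1)*(l + 4)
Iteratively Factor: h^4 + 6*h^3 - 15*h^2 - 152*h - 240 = (h + 4)*(h^3 + 2*h^2 - 23*h - 60) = (h - 5)*(h + 4)*(h^2 + 7*h + 12) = (h - 5)*(h + 3)*(h + 4)*(h + 4)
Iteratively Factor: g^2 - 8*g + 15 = (g - 3)*(g - 5)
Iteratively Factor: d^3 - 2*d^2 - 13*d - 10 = (d - 5)*(d^2 + 3*d + 2) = (d - 5)*(d + 1)*(d + 2)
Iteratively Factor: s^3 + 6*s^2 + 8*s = (s + 4)*(s^2 + 2*s) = (s + 2)*(s + 4)*(s)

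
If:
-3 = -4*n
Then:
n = 3/4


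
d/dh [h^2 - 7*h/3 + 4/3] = 2*h - 7/3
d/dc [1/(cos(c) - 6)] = sin(c)/(cos(c) - 6)^2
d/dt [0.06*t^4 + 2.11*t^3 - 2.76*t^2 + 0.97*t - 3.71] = 0.24*t^3 + 6.33*t^2 - 5.52*t + 0.97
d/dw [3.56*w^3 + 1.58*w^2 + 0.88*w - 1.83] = 10.68*w^2 + 3.16*w + 0.88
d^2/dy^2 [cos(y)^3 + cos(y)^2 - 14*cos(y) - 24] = 53*cos(y)/4 - 2*cos(2*y) - 9*cos(3*y)/4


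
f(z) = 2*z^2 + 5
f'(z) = 4*z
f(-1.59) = 10.06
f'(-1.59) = -6.36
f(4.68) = 48.80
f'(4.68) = 18.72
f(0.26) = 5.14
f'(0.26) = 1.04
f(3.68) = 32.08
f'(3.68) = 14.72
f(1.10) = 7.42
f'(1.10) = 4.40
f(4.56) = 46.59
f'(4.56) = 18.24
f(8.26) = 141.46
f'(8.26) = 33.04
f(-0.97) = 6.88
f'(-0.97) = -3.88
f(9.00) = 167.00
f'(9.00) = 36.00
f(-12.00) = 293.00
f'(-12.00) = -48.00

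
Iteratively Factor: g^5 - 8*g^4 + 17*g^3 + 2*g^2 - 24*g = (g - 4)*(g^4 - 4*g^3 + g^2 + 6*g) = (g - 4)*(g + 1)*(g^3 - 5*g^2 + 6*g) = (g - 4)*(g - 3)*(g + 1)*(g^2 - 2*g) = (g - 4)*(g - 3)*(g - 2)*(g + 1)*(g)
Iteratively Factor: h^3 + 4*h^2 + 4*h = (h)*(h^2 + 4*h + 4) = h*(h + 2)*(h + 2)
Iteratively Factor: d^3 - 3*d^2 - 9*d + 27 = (d - 3)*(d^2 - 9) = (d - 3)*(d + 3)*(d - 3)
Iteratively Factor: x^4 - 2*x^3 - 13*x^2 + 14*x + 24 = (x + 3)*(x^3 - 5*x^2 + 2*x + 8) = (x + 1)*(x + 3)*(x^2 - 6*x + 8) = (x - 4)*(x + 1)*(x + 3)*(x - 2)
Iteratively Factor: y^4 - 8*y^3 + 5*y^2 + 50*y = (y + 2)*(y^3 - 10*y^2 + 25*y) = y*(y + 2)*(y^2 - 10*y + 25) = y*(y - 5)*(y + 2)*(y - 5)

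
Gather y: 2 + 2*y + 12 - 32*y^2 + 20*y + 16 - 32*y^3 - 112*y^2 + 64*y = -32*y^3 - 144*y^2 + 86*y + 30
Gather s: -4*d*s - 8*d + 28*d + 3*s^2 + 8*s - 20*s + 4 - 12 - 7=20*d + 3*s^2 + s*(-4*d - 12) - 15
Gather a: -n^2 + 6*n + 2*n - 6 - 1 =-n^2 + 8*n - 7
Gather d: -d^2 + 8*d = -d^2 + 8*d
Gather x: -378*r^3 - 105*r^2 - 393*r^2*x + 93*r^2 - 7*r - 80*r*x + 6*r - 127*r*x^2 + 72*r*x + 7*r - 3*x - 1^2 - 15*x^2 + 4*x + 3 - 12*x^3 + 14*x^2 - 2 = -378*r^3 - 12*r^2 + 6*r - 12*x^3 + x^2*(-127*r - 1) + x*(-393*r^2 - 8*r + 1)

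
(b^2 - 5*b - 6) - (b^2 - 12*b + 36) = 7*b - 42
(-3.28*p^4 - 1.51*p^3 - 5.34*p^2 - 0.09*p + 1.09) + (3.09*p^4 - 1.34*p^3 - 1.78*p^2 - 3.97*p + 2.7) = -0.19*p^4 - 2.85*p^3 - 7.12*p^2 - 4.06*p + 3.79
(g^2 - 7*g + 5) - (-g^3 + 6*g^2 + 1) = g^3 - 5*g^2 - 7*g + 4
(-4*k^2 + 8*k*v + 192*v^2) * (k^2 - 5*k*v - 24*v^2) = -4*k^4 + 28*k^3*v + 248*k^2*v^2 - 1152*k*v^3 - 4608*v^4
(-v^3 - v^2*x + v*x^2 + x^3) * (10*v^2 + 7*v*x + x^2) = -10*v^5 - 17*v^4*x + 2*v^3*x^2 + 16*v^2*x^3 + 8*v*x^4 + x^5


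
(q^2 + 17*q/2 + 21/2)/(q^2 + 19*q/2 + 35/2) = (2*q + 3)/(2*q + 5)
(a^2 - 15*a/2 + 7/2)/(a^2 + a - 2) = (a^2 - 15*a/2 + 7/2)/(a^2 + a - 2)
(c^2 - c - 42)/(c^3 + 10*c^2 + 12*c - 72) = (c - 7)/(c^2 + 4*c - 12)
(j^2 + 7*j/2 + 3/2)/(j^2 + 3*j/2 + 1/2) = (j + 3)/(j + 1)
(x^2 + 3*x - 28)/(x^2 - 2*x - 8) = (x + 7)/(x + 2)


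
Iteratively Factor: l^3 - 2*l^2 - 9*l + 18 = (l - 2)*(l^2 - 9) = (l - 3)*(l - 2)*(l + 3)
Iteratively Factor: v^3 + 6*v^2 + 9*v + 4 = (v + 1)*(v^2 + 5*v + 4) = (v + 1)^2*(v + 4)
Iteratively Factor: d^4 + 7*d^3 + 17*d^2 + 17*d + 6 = (d + 1)*(d^3 + 6*d^2 + 11*d + 6) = (d + 1)^2*(d^2 + 5*d + 6) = (d + 1)^2*(d + 3)*(d + 2)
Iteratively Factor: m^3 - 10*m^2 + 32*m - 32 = (m - 4)*(m^2 - 6*m + 8) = (m - 4)*(m - 2)*(m - 4)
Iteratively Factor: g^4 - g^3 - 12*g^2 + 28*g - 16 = (g - 2)*(g^3 + g^2 - 10*g + 8) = (g - 2)*(g - 1)*(g^2 + 2*g - 8) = (g - 2)^2*(g - 1)*(g + 4)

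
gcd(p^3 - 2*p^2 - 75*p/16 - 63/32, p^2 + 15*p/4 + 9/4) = p + 3/4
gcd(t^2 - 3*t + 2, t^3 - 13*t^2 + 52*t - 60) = t - 2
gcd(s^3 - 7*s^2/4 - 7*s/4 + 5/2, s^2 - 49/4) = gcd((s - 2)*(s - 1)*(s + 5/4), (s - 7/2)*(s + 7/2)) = 1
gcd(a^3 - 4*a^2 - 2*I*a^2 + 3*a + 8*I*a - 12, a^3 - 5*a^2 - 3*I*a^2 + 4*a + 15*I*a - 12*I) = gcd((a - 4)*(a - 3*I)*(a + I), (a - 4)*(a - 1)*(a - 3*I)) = a^2 + a*(-4 - 3*I) + 12*I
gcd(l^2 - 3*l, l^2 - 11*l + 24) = l - 3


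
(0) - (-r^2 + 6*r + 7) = r^2 - 6*r - 7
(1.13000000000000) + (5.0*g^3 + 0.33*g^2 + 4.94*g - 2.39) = 5.0*g^3 + 0.33*g^2 + 4.94*g - 1.26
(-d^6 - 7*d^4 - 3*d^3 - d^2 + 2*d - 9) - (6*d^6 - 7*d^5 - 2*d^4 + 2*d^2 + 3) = -7*d^6 + 7*d^5 - 5*d^4 - 3*d^3 - 3*d^2 + 2*d - 12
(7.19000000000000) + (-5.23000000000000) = 1.96000000000000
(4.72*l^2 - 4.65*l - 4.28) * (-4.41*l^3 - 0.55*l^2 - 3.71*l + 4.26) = -20.8152*l^5 + 17.9105*l^4 + 3.9211*l^3 + 39.7127*l^2 - 3.9302*l - 18.2328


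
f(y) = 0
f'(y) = 0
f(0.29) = 0.00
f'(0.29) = 0.00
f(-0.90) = 0.00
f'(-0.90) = 0.00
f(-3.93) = 0.00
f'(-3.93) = 0.00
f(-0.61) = 0.00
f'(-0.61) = 0.00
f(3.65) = 0.00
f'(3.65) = 0.00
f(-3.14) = 0.00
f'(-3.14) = 0.00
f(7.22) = 0.00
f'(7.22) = 0.00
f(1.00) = 0.00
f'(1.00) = 0.00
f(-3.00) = 0.00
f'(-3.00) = 0.00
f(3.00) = 0.00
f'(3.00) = 0.00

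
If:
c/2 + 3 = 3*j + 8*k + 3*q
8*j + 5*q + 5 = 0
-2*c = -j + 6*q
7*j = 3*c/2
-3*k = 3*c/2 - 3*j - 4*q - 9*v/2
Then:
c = -420/19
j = -90/19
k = -129/76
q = 125/19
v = -3827/342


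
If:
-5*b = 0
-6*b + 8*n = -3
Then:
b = 0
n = -3/8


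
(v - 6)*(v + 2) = v^2 - 4*v - 12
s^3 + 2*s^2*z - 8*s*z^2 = s*(s - 2*z)*(s + 4*z)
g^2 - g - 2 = (g - 2)*(g + 1)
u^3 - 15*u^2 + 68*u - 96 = (u - 8)*(u - 4)*(u - 3)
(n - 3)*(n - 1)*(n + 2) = n^3 - 2*n^2 - 5*n + 6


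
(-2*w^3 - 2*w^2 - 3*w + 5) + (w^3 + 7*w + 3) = -w^3 - 2*w^2 + 4*w + 8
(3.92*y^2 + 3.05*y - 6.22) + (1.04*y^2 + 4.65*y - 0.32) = 4.96*y^2 + 7.7*y - 6.54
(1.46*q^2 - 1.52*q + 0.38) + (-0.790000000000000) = 1.46*q^2 - 1.52*q - 0.41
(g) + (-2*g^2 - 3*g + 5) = -2*g^2 - 2*g + 5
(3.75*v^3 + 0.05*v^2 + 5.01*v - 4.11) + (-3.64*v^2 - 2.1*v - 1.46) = 3.75*v^3 - 3.59*v^2 + 2.91*v - 5.57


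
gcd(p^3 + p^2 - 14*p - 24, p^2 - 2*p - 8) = p^2 - 2*p - 8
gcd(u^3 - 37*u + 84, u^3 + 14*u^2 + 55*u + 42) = u + 7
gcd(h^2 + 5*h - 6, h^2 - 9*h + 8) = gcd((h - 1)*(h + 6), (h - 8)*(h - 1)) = h - 1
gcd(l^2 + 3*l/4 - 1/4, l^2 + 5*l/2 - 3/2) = 1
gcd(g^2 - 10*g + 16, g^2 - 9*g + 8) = g - 8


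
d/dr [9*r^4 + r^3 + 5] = r^2*(36*r + 3)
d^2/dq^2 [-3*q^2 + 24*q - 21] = -6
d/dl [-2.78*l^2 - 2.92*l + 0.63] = -5.56*l - 2.92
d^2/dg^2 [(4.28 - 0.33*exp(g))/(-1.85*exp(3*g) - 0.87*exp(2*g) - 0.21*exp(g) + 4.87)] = (4.5177*exp(6*g) - 130.241295*exp(5*g) - 76.038303*exp(4*g) + 22.306776*exp(3*g) - 341.002746*exp(2*g) - 72.386985*exp(g) + 3.449421)*exp(g)/(6.331625*exp(9*g) + 8.932725*exp(8*g) + 6.35697*exp(7*g) - 47.316252*exp(6*g) - 46.307988*exp(5*g) - 22.295178*exp(4*g) + 126.299562*exp(3*g) + 61.256808*exp(2*g) + 14.941647*exp(g) - 115.501303)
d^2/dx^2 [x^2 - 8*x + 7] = 2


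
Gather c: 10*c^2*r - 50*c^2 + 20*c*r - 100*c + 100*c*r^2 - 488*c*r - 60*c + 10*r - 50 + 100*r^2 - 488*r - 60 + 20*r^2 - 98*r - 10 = c^2*(10*r - 50) + c*(100*r^2 - 468*r - 160) + 120*r^2 - 576*r - 120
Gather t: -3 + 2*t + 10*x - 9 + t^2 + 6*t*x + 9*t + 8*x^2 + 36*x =t^2 + t*(6*x + 11) + 8*x^2 + 46*x - 12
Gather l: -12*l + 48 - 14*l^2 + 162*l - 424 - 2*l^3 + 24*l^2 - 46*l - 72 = -2*l^3 + 10*l^2 + 104*l - 448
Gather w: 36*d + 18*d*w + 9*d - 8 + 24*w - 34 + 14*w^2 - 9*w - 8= 45*d + 14*w^2 + w*(18*d + 15) - 50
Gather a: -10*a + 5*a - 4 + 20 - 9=7 - 5*a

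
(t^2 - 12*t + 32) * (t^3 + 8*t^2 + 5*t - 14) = t^5 - 4*t^4 - 59*t^3 + 182*t^2 + 328*t - 448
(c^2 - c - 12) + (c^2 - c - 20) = 2*c^2 - 2*c - 32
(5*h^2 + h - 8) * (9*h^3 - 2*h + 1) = 45*h^5 + 9*h^4 - 82*h^3 + 3*h^2 + 17*h - 8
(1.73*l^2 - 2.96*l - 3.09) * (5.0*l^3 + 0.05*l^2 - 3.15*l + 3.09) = 8.65*l^5 - 14.7135*l^4 - 21.0475*l^3 + 14.5152*l^2 + 0.5871*l - 9.5481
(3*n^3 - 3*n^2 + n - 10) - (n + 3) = 3*n^3 - 3*n^2 - 13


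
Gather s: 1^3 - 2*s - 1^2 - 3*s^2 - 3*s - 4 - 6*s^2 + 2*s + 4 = -9*s^2 - 3*s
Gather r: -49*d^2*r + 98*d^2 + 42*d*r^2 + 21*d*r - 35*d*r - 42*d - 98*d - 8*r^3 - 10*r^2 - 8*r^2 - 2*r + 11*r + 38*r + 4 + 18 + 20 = 98*d^2 - 140*d - 8*r^3 + r^2*(42*d - 18) + r*(-49*d^2 - 14*d + 47) + 42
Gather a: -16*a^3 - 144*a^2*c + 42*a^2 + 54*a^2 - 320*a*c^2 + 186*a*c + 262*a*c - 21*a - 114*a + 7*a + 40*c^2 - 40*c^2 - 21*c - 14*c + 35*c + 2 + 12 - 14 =-16*a^3 + a^2*(96 - 144*c) + a*(-320*c^2 + 448*c - 128)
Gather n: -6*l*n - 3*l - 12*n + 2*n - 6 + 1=-3*l + n*(-6*l - 10) - 5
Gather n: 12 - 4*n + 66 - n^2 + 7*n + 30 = -n^2 + 3*n + 108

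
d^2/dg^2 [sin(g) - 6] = -sin(g)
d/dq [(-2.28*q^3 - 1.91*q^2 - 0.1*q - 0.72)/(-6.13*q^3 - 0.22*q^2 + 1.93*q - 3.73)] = (7.105427357601e-15*q^5 - 11.2067*q^4 - 10.0268*q^3 + 8.5641*q^2 + 13.9318*q + 1.7626)/(37.5769*q^6 + 2.6972*q^5 - 23.6134*q^4 + 44.8806*q^3 + 5.3661*q^2 - 14.3978*q + 13.9129)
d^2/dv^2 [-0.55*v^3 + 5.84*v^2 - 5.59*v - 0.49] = 11.68 - 3.3*v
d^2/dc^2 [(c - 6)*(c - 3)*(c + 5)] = 6*c - 8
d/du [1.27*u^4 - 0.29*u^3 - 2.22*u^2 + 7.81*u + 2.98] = 5.08*u^3 - 0.87*u^2 - 4.44*u + 7.81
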